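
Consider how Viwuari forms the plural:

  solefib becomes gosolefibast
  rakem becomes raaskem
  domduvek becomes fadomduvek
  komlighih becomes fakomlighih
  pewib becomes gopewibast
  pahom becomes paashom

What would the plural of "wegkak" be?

pewib and komlighih both have last vowel 'i' yet inflect differently (gopewibast, fakomlighih), so the last vowel is not what conditions the rule; the final letter is.
"wegkak" ends in -k. The one such stem in the data (domduvek → fadomduvek) adds the prefix fa-, so the same rule applies.
So wegkak → fawegkak.

fawegkak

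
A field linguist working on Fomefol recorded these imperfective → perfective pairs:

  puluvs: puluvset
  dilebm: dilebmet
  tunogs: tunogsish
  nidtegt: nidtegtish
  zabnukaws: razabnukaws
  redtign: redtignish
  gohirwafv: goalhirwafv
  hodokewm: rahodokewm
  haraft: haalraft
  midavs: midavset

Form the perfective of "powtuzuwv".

rapowtuzuwv

haraft and nidtegt both end in -t yet inflect differently (haalraft, nidtegtish), so the final letter is not what conditions the rule; the second-to-last letter is.
"powtuzuwv" has second-to-last letter 'w'. The stems whose second-to-last letter is 'w' (hodokewm → rahodokewm, zabnukaws → razabnukaws) add the prefix ra-.
The other patterns: stems whose second-to-last letter is 'f' insert -al- after the first vowel; stems whose second-to-last letter is 'g' add -ish; stems whose second-to-last letter is 'b' or 'v' add -et.
So powtuzuwv → rapowtuzuwv.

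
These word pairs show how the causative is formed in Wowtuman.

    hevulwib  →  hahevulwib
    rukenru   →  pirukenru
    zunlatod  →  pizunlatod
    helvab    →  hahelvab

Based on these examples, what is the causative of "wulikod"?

hevulwib and zunlatod both have 3 vowels yet inflect differently (hahevulwib, pizunlatod), so the number of vowels is not what conditions the rule; the final letter is.
"wulikod" ends in -d. The one such stem in the data (zunlatod → pizunlatod) adds the prefix pi-, so the same rule applies.
The other pattern: stems ending in -b add the prefix ha-.
So wulikod → piwulikod.

piwulikod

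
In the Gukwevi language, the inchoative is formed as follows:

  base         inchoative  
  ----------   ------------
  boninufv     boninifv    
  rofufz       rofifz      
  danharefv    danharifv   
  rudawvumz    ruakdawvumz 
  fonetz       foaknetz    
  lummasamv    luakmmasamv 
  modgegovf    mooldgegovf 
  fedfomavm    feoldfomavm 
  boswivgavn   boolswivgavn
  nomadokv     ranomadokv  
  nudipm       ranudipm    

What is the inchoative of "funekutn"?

fuaknekutn

rofufz and rudawvumz both end in -z yet inflect differently (rofifz, ruakdawvumz), so the final letter is not what conditions the rule; the second-to-last letter is.
"funekutn" has second-to-last letter 't'. The one such stem in the data (fonetz → foaknetz) inserts -ak- after the first vowel (as do rudawvumz, lummasamv), so the same rule applies.
The other patterns: stems whose second-to-last letter is 'f' change the last vowel to 'i'; stems whose second-to-last letter is 'v' insert -ol- after the first vowel; stems whose second-to-last letter is 'k' or 'p' add the prefix ra-.
So funekutn → fuaknekutn.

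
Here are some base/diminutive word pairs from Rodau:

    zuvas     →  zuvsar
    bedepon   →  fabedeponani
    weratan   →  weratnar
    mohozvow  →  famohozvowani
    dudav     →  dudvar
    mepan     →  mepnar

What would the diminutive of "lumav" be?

weratan and bedepon both end in -n yet inflect differently (weratnar, fabedeponani), so the final letter is not what conditions the rule; the last vowel is.
"lumav" has last vowel 'a'. The stems whose last vowel is 'a' (weratan → weratnar, mepan → mepnar, zuvas → zuvsar) delete the last vowel and add -ar.
So lumav → lumvar.

lumvar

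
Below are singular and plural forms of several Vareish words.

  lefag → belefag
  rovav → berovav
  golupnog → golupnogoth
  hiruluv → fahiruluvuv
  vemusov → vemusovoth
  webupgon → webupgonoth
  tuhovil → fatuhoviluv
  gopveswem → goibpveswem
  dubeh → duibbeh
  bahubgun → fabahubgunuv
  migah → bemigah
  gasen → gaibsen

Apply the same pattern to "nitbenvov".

nitbenvovoth

dubeh and migah both end in -h yet inflect differently (duibbeh, bemigah), so the final letter is not what conditions the rule; the last vowel is.
"nitbenvov" has last vowel 'o'. The stems whose last vowel is 'o' (golupnog → golupnogoth, vemusov → vemusovoth, webupgon → webupgonoth) add -oth.
The other patterns: stems whose last vowel is 'e' insert -ib- after the first vowel; stems whose last vowel is 'a' add the prefix be-; stems whose last vowel is 'i' or 'u' add fa- … -uv around the stem.
So nitbenvov → nitbenvovoth.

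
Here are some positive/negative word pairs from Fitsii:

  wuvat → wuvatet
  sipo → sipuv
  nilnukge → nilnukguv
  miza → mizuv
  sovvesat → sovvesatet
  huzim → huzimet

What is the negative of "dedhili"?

"dedhili" ends in a vowel. The stems ending in a vowel (nilnukge → nilnukguv, sipo → sipuv, miza → mizuv) drop the final letter and add -uv.
So dedhili → dedhiluv.

dedhiluv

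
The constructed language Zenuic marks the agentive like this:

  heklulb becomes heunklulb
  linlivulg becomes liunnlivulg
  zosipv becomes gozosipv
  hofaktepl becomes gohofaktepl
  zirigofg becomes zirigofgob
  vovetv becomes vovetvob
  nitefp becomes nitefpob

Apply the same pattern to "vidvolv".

viundvolv

linlivulg and zirigofg both end in -g yet inflect differently (liunnlivulg, zirigofgob), so the final letter is not what conditions the rule; the second-to-last letter is.
"vidvolv" has second-to-last letter 'l'. The stems whose second-to-last letter is 'l' (heklulb → heunklulb, linlivulg → liunnlivulg) insert -un- after the first vowel.
So vidvolv → viundvolv.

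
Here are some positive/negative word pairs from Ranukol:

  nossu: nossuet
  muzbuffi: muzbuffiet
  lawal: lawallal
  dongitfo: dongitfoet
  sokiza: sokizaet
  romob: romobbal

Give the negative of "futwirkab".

futwirkabbal

dongitfo and romob both have last vowel 'o' yet inflect differently (dongitfoet, romobbal), so the last vowel is not what conditions the rule; whether the stem ends in a vowel or a consonant is.
"futwirkab" ends in a consonant. The stems ending in a consonant (romob → romobbal, lawal → lawallal) double the final consonant and add -al.
The other pattern: stems ending in a vowel add -et.
So futwirkab → futwirkabbal.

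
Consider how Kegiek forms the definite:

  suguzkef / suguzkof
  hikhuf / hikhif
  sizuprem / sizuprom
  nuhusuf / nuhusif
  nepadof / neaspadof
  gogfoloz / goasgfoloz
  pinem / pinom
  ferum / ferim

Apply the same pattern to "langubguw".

langubgiw

ferum and pinem both end in -m yet inflect differently (ferim, pinom), so the final letter is not what conditions the rule; the last vowel is.
"langubguw" has last vowel 'u'. The stems whose last vowel is 'u' (nuhusuf → nuhusif, hikhuf → hikhif, ferum → ferim) change the last vowel to 'i'.
The other patterns: stems whose last vowel is 'e' change the last vowel to 'o'; stems whose last vowel is 'o' insert -as- after the first vowel.
So langubguw → langubgiw.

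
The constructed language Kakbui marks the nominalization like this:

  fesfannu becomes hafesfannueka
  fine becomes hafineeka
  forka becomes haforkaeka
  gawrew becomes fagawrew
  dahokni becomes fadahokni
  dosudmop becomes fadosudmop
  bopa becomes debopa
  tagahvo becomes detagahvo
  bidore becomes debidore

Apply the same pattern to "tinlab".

forka and bopa both end in -a yet inflect differently (haforkaeka, debopa), so the final letter is not what conditions the rule; the first letter is.
"tinlab" begins with t-. The one such stem in the data (tagahvo → detagahvo) adds the prefix de-, so the same rule applies.
So tinlab → detinlab.

detinlab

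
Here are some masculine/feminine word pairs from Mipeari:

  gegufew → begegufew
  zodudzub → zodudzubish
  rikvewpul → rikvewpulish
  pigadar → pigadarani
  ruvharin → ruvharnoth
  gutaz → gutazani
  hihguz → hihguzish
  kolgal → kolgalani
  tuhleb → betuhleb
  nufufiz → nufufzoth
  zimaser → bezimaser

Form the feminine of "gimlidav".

gutaz and nufufiz both end in -z yet inflect differently (gutazani, nufufzoth), so the final letter is not what conditions the rule; the last vowel is.
"gimlidav" has last vowel 'a'. The stems whose last vowel is 'a' (kolgal → kolgalani, pigadar → pigadarani, gutaz → gutazani) add -ani.
So gimlidav → gimlidavani.

gimlidavani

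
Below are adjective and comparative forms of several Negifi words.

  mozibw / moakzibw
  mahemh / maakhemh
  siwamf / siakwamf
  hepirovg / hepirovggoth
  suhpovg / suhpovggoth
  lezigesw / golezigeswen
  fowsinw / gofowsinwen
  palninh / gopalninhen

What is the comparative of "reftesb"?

"reftesb" has second-to-last letter 's'. The one such stem in the data (lezigesw → golezigeswen) adds go- … -en around the stem, so the same rule applies.
The other patterns: stems whose second-to-last letter is 'b' or 'm' insert -ak- after the first vowel; stems whose second-to-last letter is 'v' double the final consonant and add -oth.
So reftesb → goreftesben.

goreftesben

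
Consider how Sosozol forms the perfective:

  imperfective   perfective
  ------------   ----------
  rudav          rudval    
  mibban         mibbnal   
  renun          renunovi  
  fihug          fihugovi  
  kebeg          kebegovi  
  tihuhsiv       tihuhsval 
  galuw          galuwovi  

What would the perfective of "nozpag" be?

"nozpag" has last vowel 'a'. The stems whose last vowel is 'a' (rudav → rudval, mibban → mibbnal) delete the last vowel and add -al.
So nozpag → nozpgal.

nozpgal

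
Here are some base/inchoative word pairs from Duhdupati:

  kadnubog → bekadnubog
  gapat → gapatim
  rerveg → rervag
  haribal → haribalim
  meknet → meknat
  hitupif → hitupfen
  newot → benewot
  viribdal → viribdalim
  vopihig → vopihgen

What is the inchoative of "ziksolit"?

kadnubog and vopihig both end in -g yet inflect differently (bekadnubog, vopihgen), so the final letter is not what conditions the rule; the last vowel is.
"ziksolit" has last vowel 'i'. The stems whose last vowel is 'i' (hitupif → hitupfen, vopihig → vopihgen) delete the last vowel and add -en.
The other patterns: stems whose last vowel is 'o' add the prefix be-; stems whose last vowel is 'a' add -im; stems whose last vowel is 'e' change the last vowel to 'a'.
So ziksolit → ziksolten.

ziksolten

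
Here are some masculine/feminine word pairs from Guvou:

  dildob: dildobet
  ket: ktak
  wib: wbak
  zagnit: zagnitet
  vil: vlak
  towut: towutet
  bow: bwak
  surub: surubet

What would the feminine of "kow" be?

kwak

ket and zagnit both end in -t yet inflect differently (ktak, zagnitet), so the final letter is not what conditions the rule; the number of vowels is.
"kow" has 1 vowel. The stems with 1 vowel (ket → ktak, bow → bwak, wib → wbak) delete the last vowel and add -ak.
So kow → kwak.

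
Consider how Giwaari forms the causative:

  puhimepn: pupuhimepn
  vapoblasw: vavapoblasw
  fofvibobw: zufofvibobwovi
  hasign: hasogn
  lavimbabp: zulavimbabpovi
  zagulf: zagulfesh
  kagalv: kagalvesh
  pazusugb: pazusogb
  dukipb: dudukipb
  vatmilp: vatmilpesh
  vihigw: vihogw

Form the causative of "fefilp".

fefilpesh

"fefilp" has second-to-last letter 'l'. The stems whose second-to-last letter is 'l' (kagalv → kagalvesh, vatmilp → vatmilpesh, zagulf → zagulfesh) add -esh.
The other patterns: stems whose second-to-last letter is 'g' change the last vowel to 'o'; stems whose second-to-last letter is 'p' or 's' repeat the first consonant+vowel as a prefix; stems whose second-to-last letter is 'b' add zu- … -ovi around the stem.
So fefilp → fefilpesh.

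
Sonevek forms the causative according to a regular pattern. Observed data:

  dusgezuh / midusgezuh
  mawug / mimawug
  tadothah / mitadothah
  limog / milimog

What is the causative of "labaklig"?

milabaklig

Every pair shown (dusgezuh → midusgezuh, mawug → mimawug, tadothah → mitadothah, …) follows the same rule: add the prefix mi-.
So labaklig → milabaklig.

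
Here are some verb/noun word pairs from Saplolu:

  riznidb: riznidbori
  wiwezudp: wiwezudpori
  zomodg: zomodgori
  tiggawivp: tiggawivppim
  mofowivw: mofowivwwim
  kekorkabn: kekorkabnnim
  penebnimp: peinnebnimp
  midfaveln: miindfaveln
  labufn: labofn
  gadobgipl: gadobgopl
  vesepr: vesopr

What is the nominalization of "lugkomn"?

wiwezudp and tiggawivp both end in -p yet inflect differently (wiwezudpori, tiggawivppim), so the final letter is not what conditions the rule; the second-to-last letter is.
"lugkomn" has second-to-last letter 'm'. The one such stem in the data (penebnimp → peinnebnimp) inserts -in- after the first vowel (as does midfaveln), so the same rule applies.
So lugkomn → luingkomn.

luingkomn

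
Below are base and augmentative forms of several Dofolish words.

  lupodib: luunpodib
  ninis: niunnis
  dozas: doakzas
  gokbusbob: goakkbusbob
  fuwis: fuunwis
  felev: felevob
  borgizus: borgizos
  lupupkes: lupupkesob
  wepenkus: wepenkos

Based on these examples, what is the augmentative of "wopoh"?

fuwis and dozas both end in -s yet inflect differently (fuunwis, doakzas), so the final letter is not what conditions the rule; the last vowel is.
"wopoh" has last vowel 'o'. The one such stem in the data (gokbusbob → goakkbusbob) inserts -ak- after the first vowel (as does dozas), so the same rule applies.
The other patterns: stems whose last vowel is 'i' insert -un- after the first vowel; stems whose last vowel is 'e' add -ob; stems whose last vowel is 'u' change the last vowel to 'o'.
So wopoh → woakpoh.

woakpoh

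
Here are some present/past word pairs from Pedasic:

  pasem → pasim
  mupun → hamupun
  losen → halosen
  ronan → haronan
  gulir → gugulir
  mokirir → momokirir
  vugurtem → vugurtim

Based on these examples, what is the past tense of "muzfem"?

vugurtem and losen both have last vowel 'e' yet inflect differently (vugurtim, halosen), so the last vowel is not what conditions the rule; the final letter is.
"muzfem" ends in -m. The stems ending in -m (vugurtem → vugurtim, pasem → pasim) change the last vowel to 'i'.
The other patterns: stems ending in -n add the prefix ha-; stems ending in -r repeat the first consonant+vowel as a prefix.
So muzfem → muzfim.

muzfim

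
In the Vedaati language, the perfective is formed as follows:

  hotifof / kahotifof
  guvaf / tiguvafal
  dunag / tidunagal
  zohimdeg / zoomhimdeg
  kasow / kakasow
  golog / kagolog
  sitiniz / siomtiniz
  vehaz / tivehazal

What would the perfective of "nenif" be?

neomnif

"nenif" has last vowel 'i'. The one such stem in the data (sitiniz → siomtiniz) inserts -om- after the first vowel (as does zohimdeg), so the same rule applies.
So nenif → neomnif.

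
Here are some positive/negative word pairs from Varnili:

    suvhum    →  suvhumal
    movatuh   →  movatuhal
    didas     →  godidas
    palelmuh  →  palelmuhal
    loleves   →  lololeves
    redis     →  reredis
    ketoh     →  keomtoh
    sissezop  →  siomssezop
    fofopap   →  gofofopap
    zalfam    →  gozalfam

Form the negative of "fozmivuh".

zalfam and suvhum both end in -m yet inflect differently (gozalfam, suvhumal), so the final letter is not what conditions the rule; the last vowel is.
"fozmivuh" has last vowel 'u'. The stems whose last vowel is 'u' (movatuh → movatuhal, suvhum → suvhumal, palelmuh → palelmuhal) add -al.
So fozmivuh → fozmivuhal.

fozmivuhal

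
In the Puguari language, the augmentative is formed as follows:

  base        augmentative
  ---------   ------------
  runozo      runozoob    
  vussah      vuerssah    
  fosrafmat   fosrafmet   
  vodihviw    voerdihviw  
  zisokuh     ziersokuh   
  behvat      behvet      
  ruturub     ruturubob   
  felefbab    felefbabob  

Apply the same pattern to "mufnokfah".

muerfnokfah

"mufnokfah" ends in -h. The stems ending in -h (zisokuh → ziersokuh, vussah → vuerssah) insert -er- after the first vowel.
The other patterns: stems ending in -t change the last vowel to 'e'; stems ending in -b or -o add -ob.
So mufnokfah → muerfnokfah.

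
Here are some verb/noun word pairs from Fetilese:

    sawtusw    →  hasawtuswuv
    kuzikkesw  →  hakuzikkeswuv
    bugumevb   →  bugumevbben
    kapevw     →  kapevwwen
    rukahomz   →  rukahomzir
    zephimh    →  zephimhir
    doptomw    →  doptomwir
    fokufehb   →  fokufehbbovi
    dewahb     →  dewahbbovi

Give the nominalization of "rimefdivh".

"rimefdivh" has second-to-last letter 'v'. The stems whose second-to-last letter is 'v' (bugumevb → bugumevbben, kapevw → kapevwwen) double the final consonant and add -en.
So rimefdivh → rimefdivhhen.

rimefdivhhen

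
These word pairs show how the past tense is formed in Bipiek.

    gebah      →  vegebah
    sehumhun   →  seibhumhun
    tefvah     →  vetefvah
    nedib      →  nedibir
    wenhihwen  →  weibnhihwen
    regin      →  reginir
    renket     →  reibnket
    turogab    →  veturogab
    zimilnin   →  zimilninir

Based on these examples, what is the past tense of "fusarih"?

turogab and nedib both end in -b yet inflect differently (veturogab, nedibir), so the final letter is not what conditions the rule; the last vowel is.
"fusarih" has last vowel 'i'. The stems whose last vowel is 'i' (nedib → nedibir, regin → reginir, zimilnin → zimilninir) add -ir.
So fusarih → fusarihir.

fusarihir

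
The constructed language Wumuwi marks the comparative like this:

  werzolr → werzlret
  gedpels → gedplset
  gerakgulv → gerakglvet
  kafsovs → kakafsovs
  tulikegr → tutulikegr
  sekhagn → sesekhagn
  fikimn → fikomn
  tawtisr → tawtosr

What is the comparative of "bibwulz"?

bibwlzet

gedpels and kafsovs both end in -s yet inflect differently (gedplset, kakafsovs), so the final letter is not what conditions the rule; the second-to-last letter is.
"bibwulz" has second-to-last letter 'l'. The stems whose second-to-last letter is 'l' (werzolr → werzlret, gedpels → gedplset, gerakgulv → gerakglvet) delete the last vowel and add -et.
So bibwulz → bibwlzet.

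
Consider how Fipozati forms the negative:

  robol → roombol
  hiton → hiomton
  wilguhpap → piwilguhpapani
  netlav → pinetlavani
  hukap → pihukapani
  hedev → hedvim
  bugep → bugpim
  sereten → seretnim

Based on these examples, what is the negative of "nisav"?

netlav and hedev both end in -v yet inflect differently (pinetlavani, hedvim), so the final letter is not what conditions the rule; the last vowel is.
"nisav" has last vowel 'a'. The stems whose last vowel is 'a' (wilguhpap → piwilguhpapani, netlav → pinetlavani, hukap → pihukapani) add pi- … -ani around the stem.
The other patterns: stems whose last vowel is 'o' insert -om- after the first vowel; stems whose last vowel is 'e' delete the last vowel and add -im.
So nisav → pinisavani.

pinisavani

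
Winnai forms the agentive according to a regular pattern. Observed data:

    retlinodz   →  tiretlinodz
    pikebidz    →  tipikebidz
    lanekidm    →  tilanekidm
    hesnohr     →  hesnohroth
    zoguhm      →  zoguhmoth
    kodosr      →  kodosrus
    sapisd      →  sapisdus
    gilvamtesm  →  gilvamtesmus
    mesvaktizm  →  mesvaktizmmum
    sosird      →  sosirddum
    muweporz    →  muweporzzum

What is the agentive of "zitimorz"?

lanekidm and zoguhm both end in -m yet inflect differently (tilanekidm, zoguhmoth), so the final letter is not what conditions the rule; the second-to-last letter is.
"zitimorz" has second-to-last letter 'r'. The stems whose second-to-last letter is 'r' (sosird → sosirddum, muweporz → muweporzzum) double the final consonant and add -um.
The other patterns: stems whose second-to-last letter is 'd' add the prefix ti-; stems whose second-to-last letter is 'h' add -oth; stems whose second-to-last letter is 's' add -us.
So zitimorz → zitimorzzum.

zitimorzzum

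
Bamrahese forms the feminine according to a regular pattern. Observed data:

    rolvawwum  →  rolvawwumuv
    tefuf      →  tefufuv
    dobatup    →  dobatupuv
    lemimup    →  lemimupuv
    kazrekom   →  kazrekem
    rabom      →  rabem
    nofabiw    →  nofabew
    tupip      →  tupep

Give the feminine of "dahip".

"dahip" has last vowel 'i'. The stems whose last vowel is 'i' (nofabiw → nofabew, tupip → tupep) change the last vowel to 'e'.
So dahip → dahep.

dahep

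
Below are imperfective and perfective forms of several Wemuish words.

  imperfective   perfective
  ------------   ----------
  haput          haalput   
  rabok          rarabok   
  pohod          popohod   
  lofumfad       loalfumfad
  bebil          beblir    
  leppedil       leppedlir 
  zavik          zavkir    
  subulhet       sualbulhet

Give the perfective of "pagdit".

pagdtir

rabok and zavik both end in -k yet inflect differently (rarabok, zavkir), so the final letter is not what conditions the rule; the last vowel is.
"pagdit" has last vowel 'i'. The stems whose last vowel is 'i' (bebil → beblir, leppedil → leppedlir, zavik → zavkir) delete the last vowel and add -ir.
So pagdit → pagdtir.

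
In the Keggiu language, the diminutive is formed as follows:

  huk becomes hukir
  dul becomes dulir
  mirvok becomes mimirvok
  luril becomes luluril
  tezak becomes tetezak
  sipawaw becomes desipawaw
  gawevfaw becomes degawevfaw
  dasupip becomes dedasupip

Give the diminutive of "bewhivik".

huk and mirvok both end in -k yet inflect differently (hukir, mimirvok), so the final letter is not what conditions the rule; the number of vowels is.
"bewhivik" has 3 vowels. The stems with 3 vowels (sipawaw → desipawaw, gawevfaw → degawevfaw, dasupip → dedasupip) add the prefix de-.
The other patterns: stems with 1 vowel add -ir; stems with 2 vowels repeat the first consonant+vowel as a prefix.
So bewhivik → debewhivik.

debewhivik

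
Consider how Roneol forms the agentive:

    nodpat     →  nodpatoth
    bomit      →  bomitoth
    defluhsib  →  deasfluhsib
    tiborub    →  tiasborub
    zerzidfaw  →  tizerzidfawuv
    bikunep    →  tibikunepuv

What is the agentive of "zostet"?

bomit and defluhsib both have last vowel 'i' yet inflect differently (bomitoth, deasfluhsib), so the last vowel is not what conditions the rule; the final letter is.
"zostet" ends in -t. The stems ending in -t (nodpat → nodpatoth, bomit → bomitoth) add -oth.
So zostet → zostetoth.

zostetoth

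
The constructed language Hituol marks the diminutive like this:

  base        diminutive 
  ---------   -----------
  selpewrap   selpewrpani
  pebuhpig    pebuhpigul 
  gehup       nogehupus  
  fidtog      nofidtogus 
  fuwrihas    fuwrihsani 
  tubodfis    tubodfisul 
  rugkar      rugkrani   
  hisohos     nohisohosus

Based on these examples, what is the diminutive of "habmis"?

habmisul

hisohos and fuwrihas both end in -s yet inflect differently (nohisohosus, fuwrihsani), so the final letter is not what conditions the rule; the last vowel is.
"habmis" has last vowel 'i'. The stems whose last vowel is 'i' (pebuhpig → pebuhpigul, tubodfis → tubodfisul) add -ul.
So habmis → habmisul.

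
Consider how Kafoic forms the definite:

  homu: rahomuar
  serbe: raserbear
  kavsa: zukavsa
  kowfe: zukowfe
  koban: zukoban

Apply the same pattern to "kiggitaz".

"kiggitaz" begins with k-. The stems beginning with k- (koban → zukoban, kavsa → zukavsa, kowfe → zukowfe) add the prefix zu-.
The other pattern: stems beginning with h- or s- add ra- … -ar around the stem.
So kiggitaz → zukiggitaz.

zukiggitaz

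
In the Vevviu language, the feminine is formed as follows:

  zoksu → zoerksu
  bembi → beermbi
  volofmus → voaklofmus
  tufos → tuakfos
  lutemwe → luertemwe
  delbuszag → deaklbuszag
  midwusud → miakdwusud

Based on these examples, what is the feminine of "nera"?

neerra

zoksu and volofmus both have last vowel 'u' yet inflect differently (zoerksu, voaklofmus), so the last vowel is not what conditions the rule; whether the stem ends in a vowel or a consonant is.
"nera" ends in a vowel. The stems ending in a vowel (zoksu → zoerksu, bembi → beermbi, lutemwe → luertemwe) insert -er- after the first vowel.
So nera → neerra.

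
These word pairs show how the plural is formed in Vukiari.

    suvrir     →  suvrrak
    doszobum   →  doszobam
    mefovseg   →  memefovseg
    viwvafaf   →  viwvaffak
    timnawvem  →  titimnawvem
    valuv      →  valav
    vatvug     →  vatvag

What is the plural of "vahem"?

vatvug and mefovseg both end in -g yet inflect differently (vatvag, memefovseg), so the final letter is not what conditions the rule; the last vowel is.
"vahem" has last vowel 'e'. The stems whose last vowel is 'e' (mefovseg → memefovseg, timnawvem → titimnawvem) repeat the first consonant+vowel as a prefix.
The other patterns: stems whose last vowel is 'u' change the last vowel to 'a'; stems whose last vowel is 'a' or 'i' delete the last vowel and add -ak.
So vahem → vavahem.

vavahem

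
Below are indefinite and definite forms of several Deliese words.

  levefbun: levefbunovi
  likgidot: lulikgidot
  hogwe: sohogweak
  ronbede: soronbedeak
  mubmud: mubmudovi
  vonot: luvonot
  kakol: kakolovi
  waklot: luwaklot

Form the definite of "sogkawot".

vonot and kakol both have last vowel 'o' yet inflect differently (luvonot, kakolovi), so the last vowel is not what conditions the rule; the final letter is.
"sogkawot" ends in -t. The stems ending in -t (vonot → luvonot, waklot → luwaklot, likgidot → lulikgidot) add the prefix lu-.
The other patterns: stems ending in -e add so- … -ak around the stem; stems ending in -d, -l or -n add -ovi.
So sogkawot → lusogkawot.

lusogkawot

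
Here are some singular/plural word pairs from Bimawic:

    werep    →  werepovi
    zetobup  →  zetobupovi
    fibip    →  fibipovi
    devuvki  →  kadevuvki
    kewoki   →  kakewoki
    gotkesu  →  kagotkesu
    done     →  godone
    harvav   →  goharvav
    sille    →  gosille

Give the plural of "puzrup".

fibip and devuvki both have last vowel 'i' yet inflect differently (fibipovi, kadevuvki), so the last vowel is not what conditions the rule; the final letter is.
"puzrup" ends in -p. The stems ending in -p (werep → werepovi, zetobup → zetobupovi, fibip → fibipovi) add -ovi.
The other patterns: stems ending in -i or -u add the prefix ka-; stems ending in -e or -v add the prefix go-.
So puzrup → puzrupovi.

puzrupovi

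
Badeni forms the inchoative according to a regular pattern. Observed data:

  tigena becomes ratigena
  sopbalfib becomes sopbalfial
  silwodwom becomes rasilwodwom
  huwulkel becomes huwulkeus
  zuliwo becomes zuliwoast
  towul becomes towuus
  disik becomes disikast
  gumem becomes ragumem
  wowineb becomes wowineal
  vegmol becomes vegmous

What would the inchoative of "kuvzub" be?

"kuvzub" ends in -b. The stems ending in -b (sopbalfib → sopbalfial, wowineb → wowineal) drop the final letter and add -al.
The other patterns: stems ending in -l drop the final letter and add -us; stems ending in -k or -o add -ast; stems ending in -a or -m add the prefix ra-.
So kuvzub → kuvzual.

kuvzual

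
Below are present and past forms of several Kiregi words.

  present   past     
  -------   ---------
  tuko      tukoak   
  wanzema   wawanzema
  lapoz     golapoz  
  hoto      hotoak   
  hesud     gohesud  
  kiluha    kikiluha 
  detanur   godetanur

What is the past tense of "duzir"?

goduzir

hoto and lapoz both have last vowel 'o' yet inflect differently (hotoak, golapoz), so the last vowel is not what conditions the rule; the final letter is.
"duzir" ends in -r. The one such stem in the data (detanur → godetanur) adds the prefix go-, so the same rule applies.
So duzir → goduzir.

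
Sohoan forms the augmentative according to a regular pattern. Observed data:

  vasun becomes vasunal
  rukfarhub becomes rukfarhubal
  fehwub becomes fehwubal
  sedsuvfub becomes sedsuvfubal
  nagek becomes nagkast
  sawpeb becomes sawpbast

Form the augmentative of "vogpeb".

rukfarhub and sawpeb both end in -b yet inflect differently (rukfarhubal, sawpbast), so the final letter is not what conditions the rule; the last vowel is.
"vogpeb" has last vowel 'e'. The stems whose last vowel is 'e' (nagek → nagkast, sawpeb → sawpbast) delete the last vowel and add -ast.
So vogpeb → vogpbast.

vogpbast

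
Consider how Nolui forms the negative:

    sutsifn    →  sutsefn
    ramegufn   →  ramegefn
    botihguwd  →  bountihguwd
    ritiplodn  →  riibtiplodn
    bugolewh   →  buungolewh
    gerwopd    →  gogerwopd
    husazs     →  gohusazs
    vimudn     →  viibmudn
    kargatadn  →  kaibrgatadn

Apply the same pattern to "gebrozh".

gogebrozh

kargatadn and sutsifn both end in -n yet inflect differently (kaibrgatadn, sutsefn), so the final letter is not what conditions the rule; the second-to-last letter is.
"gebrozh" has second-to-last letter 'z'. The one such stem in the data (husazs → gohusazs) adds the prefix go-, so the same rule applies.
So gebrozh → gogebrozh.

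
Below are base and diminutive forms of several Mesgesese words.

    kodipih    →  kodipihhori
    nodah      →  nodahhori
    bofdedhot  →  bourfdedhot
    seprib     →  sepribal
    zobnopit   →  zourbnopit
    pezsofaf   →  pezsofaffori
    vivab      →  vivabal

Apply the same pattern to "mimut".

miurmut

seprib and zobnopit both have last vowel 'i' yet inflect differently (sepribal, zourbnopit), so the last vowel is not what conditions the rule; the final letter is.
"mimut" ends in -t. The stems ending in -t (bofdedhot → bourfdedhot, zobnopit → zourbnopit) insert -ur- after the first vowel.
The other patterns: stems ending in -b add -al; stems ending in -f or -h double the final consonant and add -ori.
So mimut → miurmut.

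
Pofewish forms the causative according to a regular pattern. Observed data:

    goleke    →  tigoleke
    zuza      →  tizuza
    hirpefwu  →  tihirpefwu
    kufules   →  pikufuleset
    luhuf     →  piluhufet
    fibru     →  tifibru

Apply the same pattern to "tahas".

pitahaset

"tahas" ends in a consonant. The stems ending in a consonant (luhuf → piluhufet, kufules → pikufuleset) add pi- … -et around the stem.
So tahas → pitahaset.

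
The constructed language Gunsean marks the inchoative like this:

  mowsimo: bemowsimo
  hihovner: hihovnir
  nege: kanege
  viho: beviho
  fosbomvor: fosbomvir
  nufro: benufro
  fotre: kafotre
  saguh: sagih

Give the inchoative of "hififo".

behififo

viho and fosbomvor both have last vowel 'o' yet inflect differently (beviho, fosbomvir), so the last vowel is not what conditions the rule; the final letter is.
"hififo" ends in -o. The stems ending in -o (viho → beviho, nufro → benufro, mowsimo → bemowsimo) add the prefix be-.
So hififo → behififo.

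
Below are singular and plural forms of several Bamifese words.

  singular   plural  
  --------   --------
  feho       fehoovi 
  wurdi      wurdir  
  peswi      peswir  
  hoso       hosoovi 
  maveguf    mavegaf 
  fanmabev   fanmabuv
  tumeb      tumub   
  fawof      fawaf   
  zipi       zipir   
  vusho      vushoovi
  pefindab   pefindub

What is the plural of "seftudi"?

seftudir

fawof and hoso both have last vowel 'o' yet inflect differently (fawaf, hosoovi), so the last vowel is not what conditions the rule; the final letter is.
"seftudi" ends in -i. The stems ending in -i (wurdi → wurdir, peswi → peswir, zipi → zipir) drop the final letter and add -ir.
The other patterns: stems ending in -f change the last vowel to 'a'; stems ending in -o add -ovi; stems ending in -b or -v change the last vowel to 'u'.
So seftudi → seftudir.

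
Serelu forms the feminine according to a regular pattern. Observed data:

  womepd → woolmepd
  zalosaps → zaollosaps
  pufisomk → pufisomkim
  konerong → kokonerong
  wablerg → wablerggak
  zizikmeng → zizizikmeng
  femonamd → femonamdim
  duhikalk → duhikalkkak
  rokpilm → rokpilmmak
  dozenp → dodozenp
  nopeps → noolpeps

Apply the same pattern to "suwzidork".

"suwzidork" has second-to-last letter 'r'. The one such stem in the data (wablerg → wablerggak) doubles the final consonant and adds -ak (as do rokpilm, duhikalk), so the same rule applies.
The other patterns: stems whose second-to-last letter is 'n' repeat the first consonant+vowel as a prefix; stems whose second-to-last letter is 'm' add -im; stems whose second-to-last letter is 'p' insert -ol- after the first vowel.
So suwzidork → suwzidorkkak.

suwzidorkkak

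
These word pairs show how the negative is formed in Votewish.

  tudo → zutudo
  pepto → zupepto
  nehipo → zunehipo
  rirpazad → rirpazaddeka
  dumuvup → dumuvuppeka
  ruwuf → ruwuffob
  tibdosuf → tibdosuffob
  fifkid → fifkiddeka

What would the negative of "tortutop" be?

tortutoppeka

"tortutop" ends in -p. The one such stem in the data (dumuvup → dumuvuppeka) doubles the final consonant and adds -eka (as do rirpazad, fifkid), so the same rule applies.
The other patterns: stems ending in -f double the final consonant and add -ob; stems ending in -o add the prefix zu-.
So tortutop → tortutoppeka.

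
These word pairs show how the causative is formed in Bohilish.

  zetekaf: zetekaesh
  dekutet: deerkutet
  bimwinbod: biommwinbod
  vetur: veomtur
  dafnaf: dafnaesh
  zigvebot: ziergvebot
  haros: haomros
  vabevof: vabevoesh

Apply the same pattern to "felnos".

vabevof and zigvebot both have last vowel 'o' yet inflect differently (vabevoesh, ziergvebot), so the last vowel is not what conditions the rule; the final letter is.
"felnos" ends in -s. The one such stem in the data (haros → haomros) inserts -om- after the first vowel (as do vetur, bimwinbod), so the same rule applies.
The other patterns: stems ending in -f drop the final letter and add -esh; stems ending in -t insert -er- after the first vowel.
So felnos → feomlnos.

feomlnos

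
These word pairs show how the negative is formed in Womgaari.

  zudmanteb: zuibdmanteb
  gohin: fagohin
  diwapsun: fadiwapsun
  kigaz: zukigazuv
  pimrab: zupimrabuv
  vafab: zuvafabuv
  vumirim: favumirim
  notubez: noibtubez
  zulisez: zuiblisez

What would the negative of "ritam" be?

zudmanteb and pimrab both end in -b yet inflect differently (zuibdmanteb, zupimrabuv), so the final letter is not what conditions the rule; the last vowel is.
"ritam" has last vowel 'a'. The stems whose last vowel is 'a' (pimrab → zupimrabuv, kigaz → zukigazuv, vafab → zuvafabuv) add zu- … -uv around the stem.
The other patterns: stems whose last vowel is 'e' insert -ib- after the first vowel; stems whose last vowel is 'i' or 'u' add the prefix fa-.
So ritam → zuritamuv.

zuritamuv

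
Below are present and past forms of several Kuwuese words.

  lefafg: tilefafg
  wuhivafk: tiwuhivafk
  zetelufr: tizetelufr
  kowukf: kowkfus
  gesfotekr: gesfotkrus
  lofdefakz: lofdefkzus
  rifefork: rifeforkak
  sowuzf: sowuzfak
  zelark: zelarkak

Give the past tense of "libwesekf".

libweskfus

zetelufr and gesfotekr both end in -r yet inflect differently (tizetelufr, gesfotkrus), so the final letter is not what conditions the rule; the second-to-last letter is.
"libwesekf" has second-to-last letter 'k'. The stems whose second-to-last letter is 'k' (kowukf → kowkfus, gesfotekr → gesfotkrus, lofdefakz → lofdefkzus) delete the last vowel and add -us.
The other patterns: stems whose second-to-last letter is 'f' add the prefix ti-; stems whose second-to-last letter is 'r' or 'z' add -ak.
So libwesekf → libweskfus.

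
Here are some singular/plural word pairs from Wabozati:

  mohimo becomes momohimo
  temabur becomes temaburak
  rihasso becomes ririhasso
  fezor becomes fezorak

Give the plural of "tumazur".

mohimo and fezor both have last vowel 'o' yet inflect differently (momohimo, fezorak), so the last vowel is not what conditions the rule; the final letter is.
"tumazur" ends in -r. The stems ending in -r (temabur → temaburak, fezor → fezorak) add -ak.
The other pattern: stems ending in -o repeat the first consonant+vowel as a prefix.
So tumazur → tumazurak.

tumazurak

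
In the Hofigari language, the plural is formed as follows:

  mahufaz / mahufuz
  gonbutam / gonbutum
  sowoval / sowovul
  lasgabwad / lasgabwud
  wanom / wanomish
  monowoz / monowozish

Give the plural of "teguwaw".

gonbutam and wanom both end in -m yet inflect differently (gonbutum, wanomish), so the final letter is not what conditions the rule; the last vowel is.
"teguwaw" has last vowel 'a'. The stems whose last vowel is 'a' (mahufaz → mahufuz, gonbutam → gonbutum, sowoval → sowovul) change the last vowel to 'u'.
The other pattern: stems whose last vowel is 'o' add -ish.
So teguwaw → teguwuw.

teguwuw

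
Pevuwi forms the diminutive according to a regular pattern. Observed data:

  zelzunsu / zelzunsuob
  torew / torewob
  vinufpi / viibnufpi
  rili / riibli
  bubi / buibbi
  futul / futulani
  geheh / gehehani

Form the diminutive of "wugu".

"wugu" ends in -u. The one such stem in the data (zelzunsu → zelzunsuob) adds -ob, so the same rule applies.
So wugu → wuguob.

wuguob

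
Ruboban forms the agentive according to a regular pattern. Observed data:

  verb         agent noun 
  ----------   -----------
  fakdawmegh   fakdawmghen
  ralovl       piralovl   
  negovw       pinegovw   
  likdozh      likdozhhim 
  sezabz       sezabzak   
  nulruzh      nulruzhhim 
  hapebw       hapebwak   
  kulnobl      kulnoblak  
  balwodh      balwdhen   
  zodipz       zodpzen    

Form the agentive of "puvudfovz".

pipuvudfovz

"puvudfovz" has second-to-last letter 'v'. The stems whose second-to-last letter is 'v' (ralovl → piralovl, negovw → pinegovw) add the prefix pi-.
The other patterns: stems whose second-to-last letter is 'b' add -ak; stems whose second-to-last letter is 'z' double the final consonant and add -im; stems whose second-to-last letter is 'd', 'g' or 'p' delete the last vowel and add -en.
So puvudfovz → pipuvudfovz.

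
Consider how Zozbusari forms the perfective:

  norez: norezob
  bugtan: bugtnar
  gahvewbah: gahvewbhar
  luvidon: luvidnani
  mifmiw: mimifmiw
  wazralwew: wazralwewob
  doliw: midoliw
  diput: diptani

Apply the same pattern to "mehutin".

wazralwew and mifmiw both end in -w yet inflect differently (wazralwewob, mimifmiw), so the final letter is not what conditions the rule; the last vowel is.
"mehutin" has last vowel 'i'. The stems whose last vowel is 'i' (mifmiw → mimifmiw, doliw → midoliw) add the prefix mi-.
So mehutin → mimehutin.

mimehutin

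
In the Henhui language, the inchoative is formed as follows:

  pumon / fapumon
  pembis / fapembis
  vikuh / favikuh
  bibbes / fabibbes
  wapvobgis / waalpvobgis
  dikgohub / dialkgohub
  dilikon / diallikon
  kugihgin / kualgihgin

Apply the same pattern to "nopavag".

"nopavag" has 3 vowels. The stems with 3 vowels (wapvobgis → waalpvobgis, dikgohub → dialkgohub, dilikon → diallikon) insert -al- after the first vowel.
The other pattern: stems with 2 vowels add the prefix fa-.
So nopavag → noalpavag.

noalpavag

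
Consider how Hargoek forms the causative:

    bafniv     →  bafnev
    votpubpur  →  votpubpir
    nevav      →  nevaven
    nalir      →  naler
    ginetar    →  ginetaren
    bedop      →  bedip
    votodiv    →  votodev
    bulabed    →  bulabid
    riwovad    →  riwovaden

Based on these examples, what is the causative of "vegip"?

nalir and ginetar both end in -r yet inflect differently (naler, ginetaren), so the final letter is not what conditions the rule; the last vowel is.
"vegip" has last vowel 'i'. The stems whose last vowel is 'i' (nalir → naler, bafniv → bafnev, votodiv → votodev) change the last vowel to 'e'.
The other patterns: stems whose last vowel is 'a' add -en; stems whose last vowel is 'e', 'o' or 'u' change the last vowel to 'i'.
So vegip → vegep.

vegep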